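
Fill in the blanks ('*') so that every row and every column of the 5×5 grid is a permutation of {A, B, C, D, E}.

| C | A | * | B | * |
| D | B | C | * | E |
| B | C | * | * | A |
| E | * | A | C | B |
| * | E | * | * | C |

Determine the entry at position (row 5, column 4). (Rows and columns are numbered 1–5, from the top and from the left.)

(r1,c5) = D
(r2,c4) = A
(r4,c2) = D
(r5,c1) = A
(r5,c4) = D

D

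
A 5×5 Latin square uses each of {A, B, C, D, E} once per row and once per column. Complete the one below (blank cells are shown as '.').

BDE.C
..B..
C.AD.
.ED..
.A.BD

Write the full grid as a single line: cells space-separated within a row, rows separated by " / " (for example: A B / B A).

B D E A C / D C B E A / C B A D E / A E D C B / E A C B D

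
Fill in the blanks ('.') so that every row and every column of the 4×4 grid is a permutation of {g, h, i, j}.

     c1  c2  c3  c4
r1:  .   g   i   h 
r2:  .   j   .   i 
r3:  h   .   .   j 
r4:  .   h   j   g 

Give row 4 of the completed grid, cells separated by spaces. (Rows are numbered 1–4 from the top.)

i h j g

At row 1, column 1: row 1 has {g,h,i}; column 1 has {h}; that leaves j.
At row 2, column 1: row 2 has {i,j}; column 1 has {h,j}; that leaves g.
At row 2, column 3: row 2 has {g,i,j}; column 3 has {i,j}; that leaves h.
At row 3, column 2: row 3 has {h,j}; column 2 has {g,h,j}; that leaves i.
At row 3, column 3: row 3 has {h,i,j}; column 3 has {h,i,j}; that leaves g.
At row 4, column 1: row 4 has {g,h,j}; column 1 has {g,h,j}; that leaves i.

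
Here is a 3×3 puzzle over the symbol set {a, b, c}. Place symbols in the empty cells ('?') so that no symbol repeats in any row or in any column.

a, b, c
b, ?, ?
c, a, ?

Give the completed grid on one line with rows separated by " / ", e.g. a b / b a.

a b c / b c a / c a b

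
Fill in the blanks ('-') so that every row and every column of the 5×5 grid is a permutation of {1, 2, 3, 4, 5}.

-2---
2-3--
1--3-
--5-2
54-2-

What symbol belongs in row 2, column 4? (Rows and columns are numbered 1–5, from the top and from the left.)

4

Cell (r3,c2): row 3 has {1,3}; column 2 has {2,4} → 5.
Cell (r3,c5): row 3 has {1,3,5}; column 5 has {2} → 4.
Cell (r5,c3): row 5 has {2,4,5}; column 3 has {3,5} → 1.
Cell (r5,c5): row 5 has {1,2,4,5}; column 5 has {2,4} → 3.
Cell (r1,c3): row 1 has {2}; column 3 has {1,3,5} → 4.
Cell (r2,c2): row 2 has {2,3}; column 2 has {2,4,5} → 1.
Cell (r2,c5): row 2 has {1,2,3}; column 5 has {2,3,4} → 5.
Cell (r3,c3): row 3 has {1,3,4,5}; column 3 has {1,3,4,5} → 2.
Cell (r4,c2): row 4 has {2,5}; column 2 has {1,2,4,5} → 3.
Cell (r1,c1): row 1 has {2,4}; column 1 has {1,2,5} → 3.
Cell (r1,c5): row 1 has {2,3,4}; column 5 has {2,3,4,5} → 1.
Cell (r2,c4): row 2 has {1,2,3,5}; column 4 has {2,3} → 4.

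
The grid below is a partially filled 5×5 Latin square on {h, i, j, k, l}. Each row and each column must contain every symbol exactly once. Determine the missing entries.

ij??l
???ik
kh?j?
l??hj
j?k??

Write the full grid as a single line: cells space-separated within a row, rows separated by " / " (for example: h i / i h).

i j h k l / h l j i k / k h l j i / l k i h j / j i k l h

row 1 has {i,j,l}; column 3 has {k} — only h is left for (r1,c3).
row 1 has {h,i,j,l}; column 4 has {h,i,j} — only k is left for (r1,c4).
row 2 has {i,k}; column 1 has {i,j,k,l} — only h is left for (r2,c1).
row 2 has {h,i,k}; column 2 has {h,j} — only l is left for (r2,c2).
row 2 has {h,i,k,l}; column 3 has {h,k} — only j is left for (r2,c3).
row 3 has {h,j,k}; column 5 has {j,k,l} — only i is left for (r3,c5).
row 4 has {h,j,l}; column 3 has {h,j,k} — only i is left for (r4,c3).
row 5 has {j,k}; column 2 has {h,j,l} — only i is left for (r5,c2).
row 5 has {i,j,k}; column 4 has {h,i,j,k} — only l is left for (r5,c4).
row 5 has {i,j,k,l}; column 5 has {i,j,k,l} — only h is left for (r5,c5).
row 3 has {h,i,j,k}; column 3 has {h,i,j,k} — only l is left for (r3,c3).
row 4 has {h,i,j,l}; column 2 has {h,i,j,l} — only k is left for (r4,c2).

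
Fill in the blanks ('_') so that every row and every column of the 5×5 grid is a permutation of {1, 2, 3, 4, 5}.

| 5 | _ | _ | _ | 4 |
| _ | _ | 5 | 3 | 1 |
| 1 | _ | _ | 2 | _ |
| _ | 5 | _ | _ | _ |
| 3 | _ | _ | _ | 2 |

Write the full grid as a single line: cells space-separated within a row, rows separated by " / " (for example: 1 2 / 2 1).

5 3 2 1 4 / 4 2 5 3 1 / 1 4 3 2 5 / 2 5 1 4 3 / 3 1 4 5 2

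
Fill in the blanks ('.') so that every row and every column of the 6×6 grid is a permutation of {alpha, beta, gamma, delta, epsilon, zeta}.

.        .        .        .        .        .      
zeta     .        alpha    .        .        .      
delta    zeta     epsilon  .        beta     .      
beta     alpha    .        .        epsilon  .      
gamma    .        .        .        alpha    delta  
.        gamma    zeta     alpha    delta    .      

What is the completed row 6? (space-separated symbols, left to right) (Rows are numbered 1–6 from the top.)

(r2,c5): row 2 has {alpha,zeta}; column 5 has {alpha,beta,delta,epsilon}, so it must be gamma.
(r3,c4): row 3 has {beta,delta,epsilon,zeta}; column 4 has {alpha}, so it must be gamma.
(r3,c6): row 3 has {beta,gamma,delta,epsilon,zeta}; column 6 has {delta}, so it must be alpha.
(r5,c3): row 5 has {alpha,gamma,delta}; column 3 has {alpha,epsilon,zeta}, so it must be beta.
(r6,c1): row 6 has {alpha,gamma,delta,zeta}; column 1 has {beta,gamma,delta,zeta}, so it must be epsilon.
(r6,c6): row 6 has {alpha,gamma,delta,epsilon,zeta}; column 6 has {alpha,delta}, so it must be beta.

epsilon gamma zeta alpha delta beta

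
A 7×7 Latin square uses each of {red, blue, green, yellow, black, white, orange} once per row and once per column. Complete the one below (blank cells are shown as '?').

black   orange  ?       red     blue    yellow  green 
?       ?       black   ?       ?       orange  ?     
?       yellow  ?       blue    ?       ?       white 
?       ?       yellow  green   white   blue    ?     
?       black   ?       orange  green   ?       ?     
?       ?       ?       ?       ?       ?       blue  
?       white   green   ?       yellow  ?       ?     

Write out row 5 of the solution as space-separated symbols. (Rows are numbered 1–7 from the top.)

yellow black blue orange green white red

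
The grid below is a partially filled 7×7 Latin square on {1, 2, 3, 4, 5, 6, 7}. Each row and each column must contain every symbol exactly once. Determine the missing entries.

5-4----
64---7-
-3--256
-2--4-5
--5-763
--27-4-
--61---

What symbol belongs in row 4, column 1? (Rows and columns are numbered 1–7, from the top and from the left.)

7

At row 3, column 4: row 3 has {2,3,5,6}; column 4 has {1,7}; that leaves 4.
At row 5, column 2: row 5 has {3,5,6,7}; column 2 has {2,3,4}; that leaves 1.
At row 5, column 4: row 5 has {1,3,5,6,7}; column 4 has {1,4,7}; that leaves 2.
At row 6, column 7: row 6 has {2,4,7}; column 7 has {3,5,6}; that leaves 1.
At row 2, column 7: row 2 has {4,6,7}; column 7 has {1,3,5,6}; that leaves 2.
At row 5, column 1: row 5 has {1,2,3,5,6,7}; column 1 has {5,6}; that leaves 4.
At row 6, column 1: row 6 has {1,2,4,7}; column 1 has {4,5,6}; that leaves 3.
At row 1, column 7: row 1 has {4,5}; column 7 has {1,2,3,5,6}; that leaves 7.
At row 7, column 7: row 7 has {1,6}; column 7 has {1,2,3,5,6,7}; that leaves 4.
At row 1, column 2: row 1 has {4,5,7}; column 2 has {1,2,3,4}; that leaves 6.
At row 1, column 4: row 1 has {4,5,6,7}; column 4 has {1,2,4,7}; that leaves 3.
At row 1, column 5: row 1 has {3,4,5,6,7}; column 5 has {2,4,7}; that leaves 1.
At row 1, column 6: row 1 has {1,3,4,5,6,7}; column 6 has {4,5,6,7}; that leaves 2.
At row 2, column 4: row 2 has {2,4,6,7}; column 4 has {1,2,3,4,7}; that leaves 5.
At row 2, column 5: row 2 has {2,4,5,6,7}; column 5 has {1,2,4,7}; that leaves 3.
At row 4, column 4: row 4 has {2,4,5}; column 4 has {1,2,3,4,5,7}; that leaves 6.
At row 6, column 2: row 6 has {1,2,3,4,7}; column 2 has {1,2,3,4,6}; that leaves 5.
At row 6, column 5: row 6 has {1,2,3,4,5,7}; column 5 has {1,2,3,4,7}; that leaves 6.
At row 7, column 2: row 7 has {1,4,6}; column 2 has {1,2,3,4,5,6}; that leaves 7.
At row 7, column 5: row 7 has {1,4,6,7}; column 5 has {1,2,3,4,6,7}; that leaves 5.
At row 7, column 6: row 7 has {1,4,5,6,7}; column 6 has {2,4,5,6,7}; that leaves 3.
At row 2, column 3: row 2 has {2,3,4,5,6,7}; column 3 has {2,4,5,6}; that leaves 1.
At row 3, column 3: row 3 has {2,3,4,5,6}; column 3 has {1,2,4,5,6}; that leaves 7.
At row 4, column 3: row 4 has {2,4,5,6}; column 3 has {1,2,4,5,6,7}; that leaves 3.
At row 4, column 6: row 4 has {2,3,4,5,6}; column 6 has {2,3,4,5,6,7}; that leaves 1.
At row 7, column 1: row 7 has {1,3,4,5,6,7}; column 1 has {3,4,5,6}; that leaves 2.
At row 3, column 1: row 3 has {2,3,4,5,6,7}; column 1 has {2,3,4,5,6}; that leaves 1.
At row 4, column 1: row 4 has {1,2,3,4,5,6}; column 1 has {1,2,3,4,5,6}; that leaves 7.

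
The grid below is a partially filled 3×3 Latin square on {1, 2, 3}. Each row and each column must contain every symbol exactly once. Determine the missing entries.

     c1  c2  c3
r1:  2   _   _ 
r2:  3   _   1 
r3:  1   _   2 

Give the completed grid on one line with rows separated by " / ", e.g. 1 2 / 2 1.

At row 1, column 3: row 1 has {2}; column 3 has {1,2}; that leaves 3.
At row 2, column 2: row 2 has {1,3}; column 2 is empty so far; that leaves 2.
At row 3, column 2: row 3 has {1,2}; column 2 has {2}; that leaves 3.
At row 1, column 2: row 1 has {2,3}; column 2 has {2,3}; that leaves 1.

2 1 3 / 3 2 1 / 1 3 2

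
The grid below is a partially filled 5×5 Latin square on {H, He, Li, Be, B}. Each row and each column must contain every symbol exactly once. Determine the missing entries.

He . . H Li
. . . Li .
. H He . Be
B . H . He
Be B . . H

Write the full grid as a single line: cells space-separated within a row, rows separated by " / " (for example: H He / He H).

(r1,c2): row 1 has {H,He,Li}; column 2 has {H,B}, so it must be Be.
(r1,c3): row 1 has {H,He,Li,Be}; column 3 has {H,He}, so it must be B.
(r2,c1): row 2 has {Li}; column 1 has {He,Be,B}, so it must be H.
(r2,c2): row 2 has {H,Li}; column 2 has {H,Be,B}, so it must be He.
(r2,c3): row 2 has {H,He,Li}; column 3 has {H,He,B}, so it must be Be.
(r2,c5): row 2 has {H,He,Li,Be}; column 5 has {H,He,Li,Be}, so it must be B.
(r3,c1): row 3 has {H,He,Be}; column 1 has {H,He,Be,B}, so it must be Li.
(r3,c4): row 3 has {H,He,Li,Be}; column 4 has {H,Li}, so it must be B.
(r4,c2): row 4 has {H,He,B}; column 2 has {H,He,Be,B}, so it must be Li.
(r4,c4): row 4 has {H,He,Li,B}; column 4 has {H,Li,B}, so it must be Be.
(r5,c3): row 5 has {H,Be,B}; column 3 has {H,He,Be,B}, so it must be Li.
(r5,c4): row 5 has {H,Li,Be,B}; column 4 has {H,Li,Be,B}, so it must be He.

He Be B H Li / H He Be Li B / Li H He B Be / B Li H Be He / Be B Li He H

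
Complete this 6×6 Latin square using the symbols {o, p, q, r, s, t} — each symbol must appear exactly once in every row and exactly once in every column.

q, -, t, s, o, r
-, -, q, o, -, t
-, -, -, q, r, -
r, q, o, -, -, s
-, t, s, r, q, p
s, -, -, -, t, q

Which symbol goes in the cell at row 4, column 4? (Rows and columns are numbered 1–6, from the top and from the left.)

t

(r1,c2) = p
(r2,c1) = p
(r2,c5) = s
(r3,c3) = p
(r3,c6) = o
(r4,c5) = p
(r5,c1) = o
(r6,c3) = r
(r6,c4) = p
(r2,c2) = r
(r3,c1) = t
(r3,c2) = s
(r4,c4) = t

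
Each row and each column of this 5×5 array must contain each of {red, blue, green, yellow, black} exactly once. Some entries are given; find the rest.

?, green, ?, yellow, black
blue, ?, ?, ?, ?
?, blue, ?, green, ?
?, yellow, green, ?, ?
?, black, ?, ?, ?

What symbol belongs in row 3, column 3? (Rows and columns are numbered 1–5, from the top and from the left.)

(r1,c1) = red
(r1,c3) = blue
(r2,c2) = red
(r2,c4) = black
(r4,c1) = black
(r2,c3) = yellow
(r2,c5) = green
(r3,c1) = yellow
(r3,c5) = red
(r4,c5) = blue
(r5,c1) = green
(r5,c3) = red
(r5,c4) = blue
(r5,c5) = yellow
(r3,c3) = black

black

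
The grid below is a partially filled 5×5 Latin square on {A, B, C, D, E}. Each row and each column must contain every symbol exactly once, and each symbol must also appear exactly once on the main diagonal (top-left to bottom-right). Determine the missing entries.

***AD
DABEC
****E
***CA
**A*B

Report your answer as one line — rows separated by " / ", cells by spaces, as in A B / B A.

At row 1, column 1: row 1 has {A,D}; column 1 has {D}; the diagonal has {A,B,C}; that leaves E.
At row 1, column 3: row 1 has {A,D,E}; column 3 has {A,B}; that leaves C.
At row 3, column 3: row 3 has {E}; column 3 has {A,B,C}; the diagonal has {A,B,C,E}; that leaves D.
At row 3, column 4: row 3 has {D,E}; column 4 has {A,C,E}; that leaves B.
At row 4, column 1: row 4 has {A,C}; column 1 has {D,E}; that leaves B.
At row 4, column 3: row 4 has {A,B,C}; column 3 has {A,B,C,D}; that leaves E.
At row 5, column 1: row 5 has {A,B}; column 1 has {B,D,E}; that leaves C.
At row 5, column 4: row 5 has {A,B,C}; column 4 has {A,B,C,E}; that leaves D.
At row 1, column 2: row 1 has {A,C,D,E}; column 2 has {A}; that leaves B.
At row 3, column 1: row 3 has {B,D,E}; column 1 has {B,C,D,E}; that leaves A.
At row 3, column 2: row 3 has {A,B,D,E}; column 2 has {A,B}; that leaves C.
At row 4, column 2: row 4 has {A,B,C,E}; column 2 has {A,B,C}; that leaves D.
At row 5, column 2: row 5 has {A,B,C,D}; column 2 has {A,B,C,D}; that leaves E.

E B C A D / D A B E C / A C D B E / B D E C A / C E A D B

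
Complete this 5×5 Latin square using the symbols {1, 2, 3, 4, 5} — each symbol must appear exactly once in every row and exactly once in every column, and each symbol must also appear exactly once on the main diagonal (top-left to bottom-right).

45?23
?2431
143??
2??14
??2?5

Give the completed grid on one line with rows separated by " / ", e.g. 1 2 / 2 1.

(r1,c3) = 1
(r2,c1) = 5
(r3,c4) = 5
(r3,c5) = 2
(r4,c2) = 3
(r4,c3) = 5
(r5,c1) = 3
(r5,c2) = 1
(r5,c4) = 4

4 5 1 2 3 / 5 2 4 3 1 / 1 4 3 5 2 / 2 3 5 1 4 / 3 1 2 4 5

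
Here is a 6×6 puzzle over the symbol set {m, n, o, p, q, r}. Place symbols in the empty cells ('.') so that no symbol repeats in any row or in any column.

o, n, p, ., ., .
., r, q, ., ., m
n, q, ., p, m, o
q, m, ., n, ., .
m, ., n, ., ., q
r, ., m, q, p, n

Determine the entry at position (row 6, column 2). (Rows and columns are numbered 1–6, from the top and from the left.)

o

Cell (r1,c6): row 1 has {n,o,p}; column 6 has {m,n,o,q} → r.
Cell (r2,c1): row 2 has {m,q,r}; column 1 has {m,n,o,q,r} → p.
Cell (r2,c4): row 2 has {m,p,q,r}; column 4 has {n,p,q} → o.
Cell (r2,c5): row 2 has {m,o,p,q,r}; column 5 has {m,p} → n.
Cell (r3,c3): row 3 has {m,n,o,p,q}; column 3 has {m,n,p,q} → r.
Cell (r4,c3): row 4 has {m,n,q}; column 3 has {m,n,p,q,r} → o.
Cell (r4,c5): row 4 has {m,n,o,q}; column 5 has {m,n,p} → r.
Cell (r4,c6): row 4 has {m,n,o,q,r}; column 6 has {m,n,o,q,r} → p.
Cell (r5,c4): row 5 has {m,n,q}; column 4 has {n,o,p,q} → r.
Cell (r5,c5): row 5 has {m,n,q,r}; column 5 has {m,n,p,r} → o.
Cell (r6,c2): row 6 has {m,n,p,q,r}; column 2 has {m,n,q,r} → o.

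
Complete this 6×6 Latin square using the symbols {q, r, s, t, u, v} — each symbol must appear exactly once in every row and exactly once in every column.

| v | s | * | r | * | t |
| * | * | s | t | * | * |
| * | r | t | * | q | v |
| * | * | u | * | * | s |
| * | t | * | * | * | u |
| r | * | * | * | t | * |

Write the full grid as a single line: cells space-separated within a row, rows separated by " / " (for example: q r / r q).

v s q r u t / u q s t v r / s r t u q v / t v u q r s / q t r v s u / r u v s t q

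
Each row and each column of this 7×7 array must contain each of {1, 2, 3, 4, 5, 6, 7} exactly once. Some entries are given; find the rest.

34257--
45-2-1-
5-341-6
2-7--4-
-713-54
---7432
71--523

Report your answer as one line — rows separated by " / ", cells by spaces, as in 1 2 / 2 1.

3 4 2 5 7 6 1 / 4 5 6 2 3 1 7 / 5 2 3 4 1 7 6 / 2 3 7 1 6 4 5 / 6 7 1 3 2 5 4 / 1 6 5 7 4 3 2 / 7 1 4 6 5 2 3

row 1 has {2,3,4,5,7}; column 6 has {1,2,3,4,5} — only 6 is left for (r1,c6).
row 1 has {2,3,4,5,6,7}; column 7 has {2,3,4,6} — only 1 is left for (r1,c7).
row 2 has {1,2,4,5}; column 3 has {1,2,3,7} — only 6 is left for (r2,c3).
row 2 has {1,2,4,5,6}; column 5 has {1,4,5,7} — only 3 is left for (r2,c5).
row 2 has {1,2,3,4,5,6}; column 7 has {1,2,3,4,6} — only 7 is left for (r2,c7).
row 3 has {1,3,4,5,6}; column 2 has {1,4,5,7} — only 2 is left for (r3,c2).
row 3 has {1,2,3,4,5,6}; column 6 has {1,2,3,4,5,6} — only 7 is left for (r3,c6).
row 4 has {2,4,7}; column 5 has {1,3,4,5,7} — only 6 is left for (r4,c5).
row 4 has {2,4,6,7}; column 7 has {1,2,3,4,6,7} — only 5 is left for (r4,c7).
row 5 has {1,3,4,5,7}; column 1 has {2,3,4,5,7} — only 6 is left for (r5,c1).
row 5 has {1,3,4,5,6,7}; column 5 has {1,3,4,5,6,7} — only 2 is left for (r5,c5).
row 6 has {2,3,4,7}; column 1 has {2,3,4,5,6,7} — only 1 is left for (r6,c1).
row 6 has {1,2,3,4,7}; column 2 has {1,2,4,5,7} — only 6 is left for (r6,c2).
row 6 has {1,2,3,4,6,7}; column 3 has {1,2,3,6,7} — only 5 is left for (r6,c3).
row 7 has {1,2,3,5,7}; column 3 has {1,2,3,5,6,7} — only 4 is left for (r7,c3).
row 7 has {1,2,3,4,5,7}; column 4 has {2,3,4,5,7} — only 6 is left for (r7,c4).
row 4 has {2,4,5,6,7}; column 2 has {1,2,4,5,6,7} — only 3 is left for (r4,c2).
row 4 has {2,3,4,5,6,7}; column 4 has {2,3,4,5,6,7} — only 1 is left for (r4,c4).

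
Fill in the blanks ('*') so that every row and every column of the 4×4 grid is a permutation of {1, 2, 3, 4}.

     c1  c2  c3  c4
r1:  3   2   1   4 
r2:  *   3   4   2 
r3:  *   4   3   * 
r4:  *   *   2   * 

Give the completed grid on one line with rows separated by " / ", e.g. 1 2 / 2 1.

(r2,c1) = 1
(r3,c1) = 2
(r3,c4) = 1
(r4,c1) = 4
(r4,c2) = 1
(r4,c4) = 3

3 2 1 4 / 1 3 4 2 / 2 4 3 1 / 4 1 2 3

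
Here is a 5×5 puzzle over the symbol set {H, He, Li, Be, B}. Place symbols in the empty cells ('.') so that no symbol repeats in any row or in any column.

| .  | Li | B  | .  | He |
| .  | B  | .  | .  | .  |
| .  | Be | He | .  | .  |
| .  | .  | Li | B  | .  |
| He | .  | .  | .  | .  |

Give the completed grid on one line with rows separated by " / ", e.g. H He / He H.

Cell (r5,c2): row 5 has {He}; column 2 has {Li,Be,B} → H.
Cell (r5,c3): row 5 has {H,He}; column 3 has {He,Li,B} → Be.
Cell (r5,c4): row 5 has {H,He,Be}; column 4 has {B} → Li.
Cell (r5,c5): row 5 has {H,He,Li,Be}; column 5 has {He} → B.
Cell (r2,c3): row 2 has {B}; column 3 has {He,Li,Be,B} → H.
Cell (r3,c4): row 3 has {He,Be}; column 4 has {Li,B} → H.
Cell (r3,c5): row 3 has {H,He,Be}; column 5 has {He,B} → Li.
Cell (r4,c2): row 4 has {Li,B}; column 2 has {H,Li,Be,B} → He.
Cell (r1,c4): row 1 has {He,Li,B}; column 4 has {H,Li,B} → Be.
Cell (r2,c4): row 2 has {H,B}; column 4 has {H,Li,Be,B} → He.
Cell (r2,c5): row 2 has {H,He,B}; column 5 has {He,Li,B} → Be.
Cell (r3,c1): row 3 has {H,He,Li,Be}; column 1 has {He} → B.
Cell (r4,c5): row 4 has {He,Li,B}; column 5 has {He,Li,Be,B} → H.
Cell (r1,c1): row 1 has {He,Li,Be,B}; column 1 has {He,B} → H.
Cell (r2,c1): row 2 has {H,He,Be,B}; column 1 has {H,He,B} → Li.
Cell (r4,c1): row 4 has {H,He,Li,B}; column 1 has {H,He,Li,B} → Be.

H Li B Be He / Li B H He Be / B Be He H Li / Be He Li B H / He H Be Li B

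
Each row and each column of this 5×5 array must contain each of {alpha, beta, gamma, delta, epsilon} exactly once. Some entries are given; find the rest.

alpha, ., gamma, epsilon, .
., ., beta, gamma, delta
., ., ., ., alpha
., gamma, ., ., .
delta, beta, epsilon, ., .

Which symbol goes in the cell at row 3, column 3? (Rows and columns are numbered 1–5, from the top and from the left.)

delta

row 1 has {alpha,gamma,epsilon}; column 2 has {beta,gamma} — only delta is left for (r1,c2).
row 1 has {alpha,gamma,delta,epsilon}; column 5 has {alpha,delta} — only beta is left for (r1,c5).
row 2 has {beta,gamma,delta}; column 1 has {alpha,delta} — only epsilon is left for (r2,c1).
row 2 has {beta,gamma,delta,epsilon}; column 2 has {beta,gamma,delta} — only alpha is left for (r2,c2).
row 3 has {alpha}; column 2 has {alpha,beta,gamma,delta} — only epsilon is left for (r3,c2).
row 3 has {alpha,epsilon}; column 3 has {beta,gamma,epsilon} — only delta is left for (r3,c3).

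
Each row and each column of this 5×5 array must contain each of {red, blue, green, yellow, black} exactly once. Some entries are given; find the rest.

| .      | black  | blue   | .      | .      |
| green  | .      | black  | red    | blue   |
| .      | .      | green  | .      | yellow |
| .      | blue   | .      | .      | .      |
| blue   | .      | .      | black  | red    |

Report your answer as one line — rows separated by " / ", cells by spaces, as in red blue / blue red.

red black blue yellow green / green yellow black red blue / black red green blue yellow / yellow blue red green black / blue green yellow black red

Cell (r1,c5): row 1 has {blue,black}; column 5 has {red,blue,yellow} → green.
Cell (r2,c2): row 2 has {red,blue,green,black}; column 2 has {blue,black} → yellow.
Cell (r3,c2): row 3 has {green,yellow}; column 2 has {blue,yellow,black} → red.
Cell (r3,c4): row 3 has {red,green,yellow}; column 4 has {red,black} → blue.
Cell (r4,c5): row 4 has {blue}; column 5 has {red,blue,green,yellow} → black.
Cell (r5,c2): row 5 has {red,blue,black}; column 2 has {red,blue,yellow,black} → green.
Cell (r5,c3): row 5 has {red,blue,green,black}; column 3 has {blue,green,black} → yellow.
Cell (r1,c4): row 1 has {blue,green,black}; column 4 has {red,blue,black} → yellow.
Cell (r3,c1): row 3 has {red,blue,green,yellow}; column 1 has {blue,green} → black.
Cell (r4,c3): row 4 has {blue,black}; column 3 has {blue,green,yellow,black} → red.
Cell (r4,c4): row 4 has {red,blue,black}; column 4 has {red,blue,yellow,black} → green.
Cell (r1,c1): row 1 has {blue,green,yellow,black}; column 1 has {blue,green,black} → red.
Cell (r4,c1): row 4 has {red,blue,green,black}; column 1 has {red,blue,green,black} → yellow.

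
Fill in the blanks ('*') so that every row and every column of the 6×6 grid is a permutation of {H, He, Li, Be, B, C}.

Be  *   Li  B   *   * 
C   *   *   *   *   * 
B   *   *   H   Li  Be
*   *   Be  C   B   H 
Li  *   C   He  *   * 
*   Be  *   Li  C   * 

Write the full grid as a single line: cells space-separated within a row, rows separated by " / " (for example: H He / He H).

(r2,c4) = Be
(r3,c3) = He
(r4,c1) = He
(r4,c2) = Li
(r5,c6) = B
(r6,c1) = H
(r6,c3) = B
(r6,c6) = He
(r1,c6) = C
(r2,c3) = H
(r2,c5) = He
(r2,c6) = Li
(r3,c2) = C
(r5,c2) = H
(r5,c5) = Be
(r1,c2) = He
(r1,c5) = H
(r2,c2) = B

Be He Li B H C / C B H Be He Li / B C He H Li Be / He Li Be C B H / Li H C He Be B / H Be B Li C He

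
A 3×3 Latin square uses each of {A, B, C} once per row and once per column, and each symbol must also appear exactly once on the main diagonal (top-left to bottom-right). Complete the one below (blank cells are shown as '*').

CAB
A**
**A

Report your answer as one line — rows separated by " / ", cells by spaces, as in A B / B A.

C A B / A B C / B C A

(r2,c2) = B
(r2,c3) = C
(r3,c1) = B
(r3,c2) = C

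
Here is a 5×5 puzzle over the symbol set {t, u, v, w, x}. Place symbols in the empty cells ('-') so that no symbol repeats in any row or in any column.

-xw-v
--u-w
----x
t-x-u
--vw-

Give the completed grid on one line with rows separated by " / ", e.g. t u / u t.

u x w t v / v t u x w / w v t u x / t w x v u / x u v w t

(r1,c1): row 1 has {v,w,x}; column 1 has {t}, so it must be u.
(r1,c4): row 1 has {u,v,w,x}; column 4 has {w}, so it must be t.
(r3,c3): row 3 has {x}; column 3 has {u,v,w,x}, so it must be t.
(r4,c4): row 4 has {t,u,x}; column 4 has {t,w}, so it must be v.
(r5,c1): row 5 has {v,w}; column 1 has {t,u}, so it must be x.
(r5,c5): row 5 has {v,w,x}; column 5 has {u,v,w,x}, so it must be t.
(r2,c1): row 2 has {u,w}; column 1 has {t,u,x}, so it must be v.
(r2,c2): row 2 has {u,v,w}; column 2 has {x}, so it must be t.
(r2,c4): row 2 has {t,u,v,w}; column 4 has {t,v,w}, so it must be x.
(r3,c1): row 3 has {t,x}; column 1 has {t,u,v,x}, so it must be w.
(r3,c4): row 3 has {t,w,x}; column 4 has {t,v,w,x}, so it must be u.
(r4,c2): row 4 has {t,u,v,x}; column 2 has {t,x}, so it must be w.
(r5,c2): row 5 has {t,v,w,x}; column 2 has {t,w,x}, so it must be u.
(r3,c2): row 3 has {t,u,w,x}; column 2 has {t,u,w,x}, so it must be v.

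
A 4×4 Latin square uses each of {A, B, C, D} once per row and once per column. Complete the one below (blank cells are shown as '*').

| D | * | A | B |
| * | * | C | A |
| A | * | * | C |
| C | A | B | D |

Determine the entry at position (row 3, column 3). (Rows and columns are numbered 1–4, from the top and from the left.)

D

(r1,c2) = C
(r2,c1) = B
(r2,c2) = D
(r3,c2) = B
(r3,c3) = D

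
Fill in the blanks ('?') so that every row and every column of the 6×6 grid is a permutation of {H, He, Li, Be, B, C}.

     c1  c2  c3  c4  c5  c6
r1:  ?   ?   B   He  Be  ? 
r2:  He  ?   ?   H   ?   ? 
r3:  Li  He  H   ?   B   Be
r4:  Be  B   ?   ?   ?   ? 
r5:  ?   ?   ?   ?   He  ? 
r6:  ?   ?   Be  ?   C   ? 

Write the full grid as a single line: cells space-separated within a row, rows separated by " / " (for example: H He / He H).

C H B He Be Li / He Be C H Li B / Li He H C B Be / Be B He Li H C / B C Li Be He H / H Li Be B C He

row 2 has {H,He}; column 5 has {He,Be,B,C} — only Li is left for (r2,c5).
row 3 has {H,He,Li,Be,B}; column 4 has {H,He} — only C is left for (r3,c4).
row 4 has {Be,B}; column 4 has {H,He,C} — only Li is left for (r4,c4).
row 4 has {Li,Be,B}; column 5 has {He,Li,Be,B,C} — only H is left for (r4,c5).
row 6 has {Be,C}; column 4 has {H,He,Li,C} — only B is left for (r6,c4).
row 2 has {H,He,Li}; column 3 has {H,Be,B} — only C is left for (r2,c3).
row 2 has {H,He,Li,C}; column 6 has {Be} — only B is left for (r2,c6).
row 4 has {H,Li,Be,B}; column 3 has {H,Be,B,C} — only He is left for (r4,c3).
row 4 has {H,He,Li,Be,B}; column 6 has {Be,B} — only C is left for (r4,c6).
row 5 has {He}; column 3 has {H,He,Be,B,C} — only Li is left for (r5,c3).
row 5 has {He,Li}; column 4 has {H,He,Li,B,C} — only Be is left for (r5,c4).
row 5 has {He,Li,Be}; column 6 has {Be,B,C} — only H is left for (r5,c6).
row 6 has {Be,B,C}; column 1 has {He,Li,Be} — only H is left for (r6,c1).
row 6 has {H,Be,B,C}; column 2 has {He,B} — only Li is left for (r6,c2).
row 6 has {H,Li,Be,B,C}; column 6 has {H,Be,B,C} — only He is left for (r6,c6).
row 1 has {He,Be,B}; column 1 has {H,He,Li,Be} — only C is left for (r1,c1).
row 1 has {He,Be,B,C}; column 2 has {He,Li,B} — only H is left for (r1,c2).
row 1 has {H,He,Be,B,C}; column 6 has {H,He,Be,B,C} — only Li is left for (r1,c6).
row 2 has {H,He,Li,B,C}; column 2 has {H,He,Li,B} — only Be is left for (r2,c2).
row 5 has {H,He,Li,Be}; column 1 has {H,He,Li,Be,C} — only B is left for (r5,c1).
row 5 has {H,He,Li,Be,B}; column 2 has {H,He,Li,Be,B} — only C is left for (r5,c2).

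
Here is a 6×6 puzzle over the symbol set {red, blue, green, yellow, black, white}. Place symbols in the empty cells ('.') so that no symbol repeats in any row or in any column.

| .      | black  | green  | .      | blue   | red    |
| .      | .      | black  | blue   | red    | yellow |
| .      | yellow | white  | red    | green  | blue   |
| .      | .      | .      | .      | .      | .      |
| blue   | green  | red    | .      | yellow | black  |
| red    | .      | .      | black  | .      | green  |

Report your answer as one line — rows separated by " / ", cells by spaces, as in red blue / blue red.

(r2,c2) = white
(r3,c1) = black
(r4,c6) = white
(r5,c4) = white
(r6,c2) = blue
(r6,c3) = yellow
(r6,c5) = white
(r1,c4) = yellow
(r2,c1) = green
(r4,c1) = yellow
(r4,c2) = red
(r4,c3) = blue
(r4,c4) = green
(r4,c5) = black
(r1,c1) = white

white black green yellow blue red / green white black blue red yellow / black yellow white red green blue / yellow red blue green black white / blue green red white yellow black / red blue yellow black white green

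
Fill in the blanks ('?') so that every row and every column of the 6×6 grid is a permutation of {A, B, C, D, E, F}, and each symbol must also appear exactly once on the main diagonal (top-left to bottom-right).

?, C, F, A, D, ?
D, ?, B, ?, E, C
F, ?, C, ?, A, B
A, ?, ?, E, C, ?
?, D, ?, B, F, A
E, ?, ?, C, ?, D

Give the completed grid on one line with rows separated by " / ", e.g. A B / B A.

(r1,c1) = B
(r1,c6) = E
(r2,c2) = A
(r2,c4) = F
(r3,c2) = E
(r3,c4) = D
(r4,c3) = D
(r4,c6) = F
(r5,c1) = C
(r5,c3) = E
(r6,c3) = A
(r6,c5) = B
(r4,c2) = B
(r6,c2) = F

B C F A D E / D A B F E C / F E C D A B / A B D E C F / C D E B F A / E F A C B D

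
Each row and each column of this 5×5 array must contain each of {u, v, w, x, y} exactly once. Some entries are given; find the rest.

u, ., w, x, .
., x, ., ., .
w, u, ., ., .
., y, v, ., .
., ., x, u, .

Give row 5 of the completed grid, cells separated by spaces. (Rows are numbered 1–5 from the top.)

At row 1, column 2: row 1 has {u,w,x}; column 2 has {u,x,y}; that leaves v.
At row 1, column 5: row 1 has {u,v,w,x}; column 5 is empty so far; that leaves y.
At row 3, column 3: row 3 has {u,w}; column 3 has {v,w,x}; that leaves y.
At row 3, column 4: row 3 has {u,w,y}; column 4 has {u,x}; that leaves v.
At row 3, column 5: row 3 has {u,v,w,y}; column 5 has {y}; that leaves x.
At row 4, column 1: row 4 has {v,y}; column 1 has {u,w}; that leaves x.
At row 4, column 4: row 4 has {v,x,y}; column 4 has {u,v,x}; that leaves w.
At row 4, column 5: row 4 has {v,w,x,y}; column 5 has {x,y}; that leaves u.
At row 5, column 2: row 5 has {u,x}; column 2 has {u,v,x,y}; that leaves w.
At row 5, column 5: row 5 has {u,w,x}; column 5 has {u,x,y}; that leaves v.
At row 2, column 3: row 2 has {x}; column 3 has {v,w,x,y}; that leaves u.
At row 2, column 4: row 2 has {u,x}; column 4 has {u,v,w,x}; that leaves y.
At row 2, column 5: row 2 has {u,x,y}; column 5 has {u,v,x,y}; that leaves w.
At row 5, column 1: row 5 has {u,v,w,x}; column 1 has {u,w,x}; that leaves y.

y w x u v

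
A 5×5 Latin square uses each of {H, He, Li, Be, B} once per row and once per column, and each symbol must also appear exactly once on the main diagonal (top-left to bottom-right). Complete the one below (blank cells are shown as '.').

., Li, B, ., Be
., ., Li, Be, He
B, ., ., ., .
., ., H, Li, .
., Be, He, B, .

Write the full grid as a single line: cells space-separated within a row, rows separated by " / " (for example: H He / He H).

He Li B H Be / H B Li Be He / B H Be He Li / Be He H Li B / Li Be He B H

At row 2, column 1: row 2 has {He,Li,Be}; column 1 has {B}; that leaves H.
At row 2, column 2: row 2 has {H,He,Li,Be}; column 2 has {Li,Be}; the diagonal has {Li}; that leaves B.
At row 3, column 3: row 3 has {B}; column 3 has {H,He,Li,B}; the diagonal has {Li,B}; that leaves Be.
At row 4, column 2: row 4 has {H,Li}; column 2 has {Li,Be,B}; that leaves He.
At row 4, column 5: row 4 has {H,He,Li}; column 5 has {He,Be}; that leaves B.
At row 5, column 1: row 5 has {He,Be,B}; column 1 has {H,B}; that leaves Li.
At row 5, column 5: row 5 has {He,Li,Be,B}; column 5 has {He,Be,B}; the diagonal has {Li,Be,B}; that leaves H.
At row 1, column 1: row 1 has {Li,Be,B}; column 1 has {H,Li,B}; the diagonal has {H,Li,Be,B}; that leaves He.
At row 1, column 4: row 1 has {He,Li,Be,B}; column 4 has {Li,Be,B}; that leaves H.
At row 3, column 2: row 3 has {Be,B}; column 2 has {He,Li,Be,B}; that leaves H.
At row 3, column 4: row 3 has {H,Be,B}; column 4 has {H,Li,Be,B}; that leaves He.
At row 3, column 5: row 3 has {H,He,Be,B}; column 5 has {H,He,Be,B}; that leaves Li.
At row 4, column 1: row 4 has {H,He,Li,B}; column 1 has {H,He,Li,B}; that leaves Be.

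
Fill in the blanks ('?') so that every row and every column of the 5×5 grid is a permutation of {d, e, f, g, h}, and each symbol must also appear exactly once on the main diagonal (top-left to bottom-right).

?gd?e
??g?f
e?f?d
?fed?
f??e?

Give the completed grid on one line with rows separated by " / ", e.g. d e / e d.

h g d f e / d e g h f / e h f g d / g f e d h / f d h e g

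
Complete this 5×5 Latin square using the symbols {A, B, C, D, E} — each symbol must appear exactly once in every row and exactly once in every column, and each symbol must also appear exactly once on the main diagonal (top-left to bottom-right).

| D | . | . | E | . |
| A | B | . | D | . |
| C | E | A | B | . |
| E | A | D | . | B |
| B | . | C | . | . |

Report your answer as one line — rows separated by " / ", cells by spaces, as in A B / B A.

(r1,c2) = C
(r1,c3) = B
(r1,c5) = A
(r2,c3) = E
(r2,c5) = C
(r3,c5) = D
(r4,c4) = C
(r5,c2) = D
(r5,c4) = A
(r5,c5) = E

D C B E A / A B E D C / C E A B D / E A D C B / B D C A E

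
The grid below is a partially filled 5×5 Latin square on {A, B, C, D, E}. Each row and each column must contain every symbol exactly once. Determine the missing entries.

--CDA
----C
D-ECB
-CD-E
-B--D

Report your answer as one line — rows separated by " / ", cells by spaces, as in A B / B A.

B E C D A / E D B A C / D A E C B / A C D B E / C B A E D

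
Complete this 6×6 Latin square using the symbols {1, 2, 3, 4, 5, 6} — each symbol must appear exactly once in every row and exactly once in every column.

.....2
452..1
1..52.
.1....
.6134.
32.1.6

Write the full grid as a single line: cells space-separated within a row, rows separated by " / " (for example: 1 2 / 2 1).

6 3 5 4 1 2 / 4 5 2 6 3 1 / 1 4 6 5 2 3 / 5 1 3 2 6 4 / 2 6 1 3 4 5 / 3 2 4 1 5 6

(r2,c4) = 6
(r2,c5) = 3
(r5,c6) = 5
(r6,c5) = 5
(r1,c4) = 4
(r4,c4) = 2
(r4,c5) = 6
(r5,c1) = 2
(r6,c3) = 4
(r1,c2) = 3
(r1,c5) = 1
(r3,c2) = 4
(r3,c6) = 3
(r4,c1) = 5
(r4,c3) = 3
(r4,c6) = 4
(r1,c1) = 6
(r1,c3) = 5
(r3,c3) = 6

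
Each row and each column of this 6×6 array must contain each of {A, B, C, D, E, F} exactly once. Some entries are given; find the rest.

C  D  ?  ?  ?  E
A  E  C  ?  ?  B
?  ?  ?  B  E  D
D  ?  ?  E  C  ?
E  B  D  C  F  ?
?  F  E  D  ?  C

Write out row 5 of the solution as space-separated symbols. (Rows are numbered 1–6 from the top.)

row 2 has {A,B,C,E}; column 4 has {B,C,D,E} — only F is left for (r2,c4).
row 2 has {A,B,C,E,F}; column 5 has {C,E,F} — only D is left for (r2,c5).
row 3 has {B,D,E}; column 1 has {A,C,D,E} — only F is left for (r3,c1).
row 3 has {B,D,E,F}; column 3 has {C,D,E} — only A is left for (r3,c3).
row 4 has {C,D,E}; column 2 has {B,D,E,F} — only A is left for (r4,c2).
row 4 has {A,C,D,E}; column 6 has {B,C,D,E} — only F is left for (r4,c6).
row 5 has {B,C,D,E,F}; column 6 has {B,C,D,E,F} — only A is left for (r5,c6).

E B D C F A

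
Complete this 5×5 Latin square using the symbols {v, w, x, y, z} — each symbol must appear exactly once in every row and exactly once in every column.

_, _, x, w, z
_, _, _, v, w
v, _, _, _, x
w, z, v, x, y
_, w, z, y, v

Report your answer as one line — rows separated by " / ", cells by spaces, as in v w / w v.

(r1,c1) = y
(r1,c2) = v
(r2,c3) = y
(r3,c2) = y
(r3,c3) = w
(r3,c4) = z
(r5,c1) = x
(r2,c1) = z
(r2,c2) = x

y v x w z / z x y v w / v y w z x / w z v x y / x w z y v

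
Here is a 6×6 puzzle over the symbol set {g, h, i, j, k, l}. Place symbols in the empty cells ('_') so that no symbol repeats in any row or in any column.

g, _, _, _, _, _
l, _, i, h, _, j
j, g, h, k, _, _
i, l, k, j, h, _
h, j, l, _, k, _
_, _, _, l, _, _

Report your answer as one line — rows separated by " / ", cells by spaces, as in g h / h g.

(r1,c3): row 1 has {g}; column 3 has {h,i,k,l}, so it must be j.
(r1,c4): row 1 has {g,j}; column 4 has {h,j,k,l}, so it must be i.
(r1,c5): row 1 has {g,i,j}; column 5 has {h,k}, so it must be l.
(r2,c2): row 2 has {h,i,j,l}; column 2 has {g,j,l}, so it must be k.
(r2,c5): row 2 has {h,i,j,k,l}; column 5 has {h,k,l}, so it must be g.
(r3,c5): row 3 has {g,h,j,k}; column 5 has {g,h,k,l}, so it must be i.
(r3,c6): row 3 has {g,h,i,j,k}; column 6 has {j}, so it must be l.
(r4,c6): row 4 has {h,i,j,k,l}; column 6 has {j,l}, so it must be g.
(r5,c4): row 5 has {h,j,k,l}; column 4 has {h,i,j,k,l}, so it must be g.
(r5,c6): row 5 has {g,h,j,k,l}; column 6 has {g,j,l}, so it must be i.
(r6,c1): row 6 has {l}; column 1 has {g,h,i,j,l}, so it must be k.
(r6,c3): row 6 has {k,l}; column 3 has {h,i,j,k,l}, so it must be g.
(r6,c5): row 6 has {g,k,l}; column 5 has {g,h,i,k,l}, so it must be j.
(r6,c6): row 6 has {g,j,k,l}; column 6 has {g,i,j,l}, so it must be h.
(r1,c2): row 1 has {g,i,j,l}; column 2 has {g,j,k,l}, so it must be h.
(r1,c6): row 1 has {g,h,i,j,l}; column 6 has {g,h,i,j,l}, so it must be k.
(r6,c2): row 6 has {g,h,j,k,l}; column 2 has {g,h,j,k,l}, so it must be i.

g h j i l k / l k i h g j / j g h k i l / i l k j h g / h j l g k i / k i g l j h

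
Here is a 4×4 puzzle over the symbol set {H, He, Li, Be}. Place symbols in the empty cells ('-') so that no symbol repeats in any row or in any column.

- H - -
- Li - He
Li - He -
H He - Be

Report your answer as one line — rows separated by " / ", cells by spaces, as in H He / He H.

He H Be Li / Be Li H He / Li Be He H / H He Li Be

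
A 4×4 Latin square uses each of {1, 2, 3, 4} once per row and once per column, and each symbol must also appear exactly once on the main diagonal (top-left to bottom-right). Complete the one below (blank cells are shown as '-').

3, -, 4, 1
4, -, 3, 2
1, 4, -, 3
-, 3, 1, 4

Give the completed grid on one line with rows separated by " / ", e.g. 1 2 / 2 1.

(r1,c2) = 2
(r2,c2) = 1
(r3,c3) = 2
(r4,c1) = 2

3 2 4 1 / 4 1 3 2 / 1 4 2 3 / 2 3 1 4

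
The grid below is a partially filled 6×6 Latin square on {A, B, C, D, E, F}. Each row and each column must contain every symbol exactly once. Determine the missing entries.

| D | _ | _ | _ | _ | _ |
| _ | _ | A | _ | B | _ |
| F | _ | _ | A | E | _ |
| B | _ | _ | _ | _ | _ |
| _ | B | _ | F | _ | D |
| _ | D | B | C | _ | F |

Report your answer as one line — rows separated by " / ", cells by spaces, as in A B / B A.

At row 3, column 2: row 3 has {A,E,F}; column 2 has {B,D}; that leaves C.
At row 3, column 3: row 3 has {A,C,E,F}; column 3 has {A,B}; that leaves D.
At row 3, column 6: row 3 has {A,C,D,E,F}; column 6 has {D,F}; that leaves B.
At row 6, column 5: row 6 has {B,C,D,F}; column 5 has {B,E}; that leaves A.
At row 5, column 5: row 5 has {B,D,F}; column 5 has {A,B,E}; that leaves C.
At row 6, column 1: row 6 has {A,B,C,D,F}; column 1 has {B,D,F}; that leaves E.
At row 1, column 5: row 1 has {D}; column 5 has {A,B,C,E}; that leaves F.
At row 2, column 1: row 2 has {A,B}; column 1 has {B,D,E,F}; that leaves C.
At row 2, column 6: row 2 has {A,B,C}; column 6 has {B,D,F}; that leaves E.
At row 4, column 5: row 4 has {B}; column 5 has {A,B,C,E,F}; that leaves D.
At row 5, column 1: row 5 has {B,C,D,F}; column 1 has {B,C,D,E,F}; that leaves A.
At row 5, column 3: row 5 has {A,B,C,D,F}; column 3 has {A,B,D}; that leaves E.
At row 1, column 3: row 1 has {D,F}; column 3 has {A,B,D,E}; that leaves C.
At row 1, column 6: row 1 has {C,D,F}; column 6 has {B,D,E,F}; that leaves A.
At row 2, column 2: row 2 has {A,B,C,E}; column 2 has {B,C,D}; that leaves F.
At row 2, column 4: row 2 has {A,B,C,E,F}; column 4 has {A,C,F}; that leaves D.
At row 4, column 3: row 4 has {B,D}; column 3 has {A,B,C,D,E}; that leaves F.
At row 4, column 4: row 4 has {B,D,F}; column 4 has {A,C,D,F}; that leaves E.
At row 4, column 6: row 4 has {B,D,E,F}; column 6 has {A,B,D,E,F}; that leaves C.
At row 1, column 2: row 1 has {A,C,D,F}; column 2 has {B,C,D,F}; that leaves E.
At row 1, column 4: row 1 has {A,C,D,E,F}; column 4 has {A,C,D,E,F}; that leaves B.
At row 4, column 2: row 4 has {B,C,D,E,F}; column 2 has {B,C,D,E,F}; that leaves A.

D E C B F A / C F A D B E / F C D A E B / B A F E D C / A B E F C D / E D B C A F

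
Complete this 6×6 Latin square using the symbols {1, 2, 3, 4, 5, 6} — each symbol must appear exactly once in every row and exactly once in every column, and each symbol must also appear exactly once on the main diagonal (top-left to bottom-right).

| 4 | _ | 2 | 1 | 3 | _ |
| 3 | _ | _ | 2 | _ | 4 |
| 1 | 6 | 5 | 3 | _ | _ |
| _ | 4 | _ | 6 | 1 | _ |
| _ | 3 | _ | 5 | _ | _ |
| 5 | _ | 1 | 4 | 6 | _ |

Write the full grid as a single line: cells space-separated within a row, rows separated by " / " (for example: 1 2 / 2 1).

4 5 2 1 3 6 / 3 1 6 2 5 4 / 1 6 5 3 4 2 / 2 4 3 6 1 5 / 6 3 4 5 2 1 / 5 2 1 4 6 3

row 1 has {1,2,3,4}; column 2 has {3,4,6} — only 5 is left for (r1,c2).
row 1 has {1,2,3,4,5}; column 6 has {4} — only 6 is left for (r1,c6).
row 2 has {2,3,4}; column 2 has {3,4,5,6}; the diagonal has {4,5,6} — only 1 is left for (r2,c2).
row 2 has {1,2,3,4}; column 3 has {1,2,5} — only 6 is left for (r2,c3).
row 2 has {1,2,3,4,6}; column 5 has {1,3,6} — only 5 is left for (r2,c5).
row 3 has {1,3,5,6}; column 6 has {4,6} — only 2 is left for (r3,c6).
row 4 has {1,4,6}; column 1 has {1,3,4,5} — only 2 is left for (r4,c1).
row 4 has {1,2,4,6}; column 3 has {1,2,5,6} — only 3 is left for (r4,c3).
row 4 has {1,2,3,4,6}; column 6 has {2,4,6} — only 5 is left for (r4,c6).
row 5 has {3,5}; column 1 has {1,2,3,4,5} — only 6 is left for (r5,c1).
row 5 has {3,5,6}; column 3 has {1,2,3,5,6} — only 4 is left for (r5,c3).
row 5 has {3,4,5,6}; column 5 has {1,3,5,6}; the diagonal has {1,4,5,6} — only 2 is left for (r5,c5).
row 5 has {2,3,4,5,6}; column 6 has {2,4,5,6} — only 1 is left for (r5,c6).
row 6 has {1,4,5,6}; column 2 has {1,3,4,5,6} — only 2 is left for (r6,c2).
row 6 has {1,2,4,5,6}; column 6 has {1,2,4,5,6}; the diagonal has {1,2,4,5,6} — only 3 is left for (r6,c6).
row 3 has {1,2,3,5,6}; column 5 has {1,2,3,5,6} — only 4 is left for (r3,c5).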